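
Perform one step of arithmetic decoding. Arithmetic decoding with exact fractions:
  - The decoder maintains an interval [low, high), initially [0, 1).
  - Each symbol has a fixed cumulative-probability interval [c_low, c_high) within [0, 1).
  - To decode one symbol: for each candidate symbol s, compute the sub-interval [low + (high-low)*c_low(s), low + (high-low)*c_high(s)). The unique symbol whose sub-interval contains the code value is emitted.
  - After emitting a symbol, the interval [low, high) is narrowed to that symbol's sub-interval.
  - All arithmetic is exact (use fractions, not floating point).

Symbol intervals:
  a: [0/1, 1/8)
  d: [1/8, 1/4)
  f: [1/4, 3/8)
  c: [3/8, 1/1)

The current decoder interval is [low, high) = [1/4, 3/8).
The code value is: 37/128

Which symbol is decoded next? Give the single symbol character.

Interval width = high − low = 3/8 − 1/4 = 1/8
Scaled code = (code − low) / width = (37/128 − 1/4) / 1/8 = 5/16
  a: [0/1, 1/8) 
  d: [1/8, 1/4) 
  f: [1/4, 3/8) ← scaled code falls here ✓
  c: [3/8, 1/1) 

Answer: f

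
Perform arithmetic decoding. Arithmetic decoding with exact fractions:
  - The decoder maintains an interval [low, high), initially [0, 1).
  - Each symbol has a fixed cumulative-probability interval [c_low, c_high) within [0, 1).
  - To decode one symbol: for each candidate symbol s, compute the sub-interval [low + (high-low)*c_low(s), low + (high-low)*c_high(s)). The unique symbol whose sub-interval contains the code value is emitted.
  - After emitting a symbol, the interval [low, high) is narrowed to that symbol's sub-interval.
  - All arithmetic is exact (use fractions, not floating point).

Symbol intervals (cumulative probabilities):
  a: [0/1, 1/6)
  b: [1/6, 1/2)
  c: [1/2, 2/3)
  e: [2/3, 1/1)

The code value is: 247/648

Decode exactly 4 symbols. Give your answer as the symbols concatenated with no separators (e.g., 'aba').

Answer: bcec

Derivation:
Step 1: interval [0/1, 1/1), width = 1/1 - 0/1 = 1/1
  'a': [0/1 + 1/1*0/1, 0/1 + 1/1*1/6) = [0/1, 1/6)
  'b': [0/1 + 1/1*1/6, 0/1 + 1/1*1/2) = [1/6, 1/2) <- contains code 247/648
  'c': [0/1 + 1/1*1/2, 0/1 + 1/1*2/3) = [1/2, 2/3)
  'e': [0/1 + 1/1*2/3, 0/1 + 1/1*1/1) = [2/3, 1/1)
  emit 'b', narrow to [1/6, 1/2)
Step 2: interval [1/6, 1/2), width = 1/2 - 1/6 = 1/3
  'a': [1/6 + 1/3*0/1, 1/6 + 1/3*1/6) = [1/6, 2/9)
  'b': [1/6 + 1/3*1/6, 1/6 + 1/3*1/2) = [2/9, 1/3)
  'c': [1/6 + 1/3*1/2, 1/6 + 1/3*2/3) = [1/3, 7/18) <- contains code 247/648
  'e': [1/6 + 1/3*2/3, 1/6 + 1/3*1/1) = [7/18, 1/2)
  emit 'c', narrow to [1/3, 7/18)
Step 3: interval [1/3, 7/18), width = 7/18 - 1/3 = 1/18
  'a': [1/3 + 1/18*0/1, 1/3 + 1/18*1/6) = [1/3, 37/108)
  'b': [1/3 + 1/18*1/6, 1/3 + 1/18*1/2) = [37/108, 13/36)
  'c': [1/3 + 1/18*1/2, 1/3 + 1/18*2/3) = [13/36, 10/27)
  'e': [1/3 + 1/18*2/3, 1/3 + 1/18*1/1) = [10/27, 7/18) <- contains code 247/648
  emit 'e', narrow to [10/27, 7/18)
Step 4: interval [10/27, 7/18), width = 7/18 - 10/27 = 1/54
  'a': [10/27 + 1/54*0/1, 10/27 + 1/54*1/6) = [10/27, 121/324)
  'b': [10/27 + 1/54*1/6, 10/27 + 1/54*1/2) = [121/324, 41/108)
  'c': [10/27 + 1/54*1/2, 10/27 + 1/54*2/3) = [41/108, 31/81) <- contains code 247/648
  'e': [10/27 + 1/54*2/3, 10/27 + 1/54*1/1) = [31/81, 7/18)
  emit 'c', narrow to [41/108, 31/81)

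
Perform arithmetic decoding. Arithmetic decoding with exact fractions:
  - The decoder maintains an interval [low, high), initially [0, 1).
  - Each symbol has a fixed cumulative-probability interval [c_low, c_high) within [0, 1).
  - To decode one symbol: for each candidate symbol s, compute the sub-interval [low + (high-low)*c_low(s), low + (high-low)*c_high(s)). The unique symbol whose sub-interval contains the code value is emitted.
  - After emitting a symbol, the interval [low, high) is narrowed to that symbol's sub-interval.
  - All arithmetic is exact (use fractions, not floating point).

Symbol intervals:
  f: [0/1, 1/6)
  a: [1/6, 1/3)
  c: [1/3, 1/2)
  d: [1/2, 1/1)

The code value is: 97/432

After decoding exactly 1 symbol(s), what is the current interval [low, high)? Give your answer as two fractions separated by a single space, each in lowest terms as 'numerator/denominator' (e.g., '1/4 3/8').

Step 1: interval [0/1, 1/1), width = 1/1 - 0/1 = 1/1
  'f': [0/1 + 1/1*0/1, 0/1 + 1/1*1/6) = [0/1, 1/6)
  'a': [0/1 + 1/1*1/6, 0/1 + 1/1*1/3) = [1/6, 1/3) <- contains code 97/432
  'c': [0/1 + 1/1*1/3, 0/1 + 1/1*1/2) = [1/3, 1/2)
  'd': [0/1 + 1/1*1/2, 0/1 + 1/1*1/1) = [1/2, 1/1)
  emit 'a', narrow to [1/6, 1/3)

Answer: 1/6 1/3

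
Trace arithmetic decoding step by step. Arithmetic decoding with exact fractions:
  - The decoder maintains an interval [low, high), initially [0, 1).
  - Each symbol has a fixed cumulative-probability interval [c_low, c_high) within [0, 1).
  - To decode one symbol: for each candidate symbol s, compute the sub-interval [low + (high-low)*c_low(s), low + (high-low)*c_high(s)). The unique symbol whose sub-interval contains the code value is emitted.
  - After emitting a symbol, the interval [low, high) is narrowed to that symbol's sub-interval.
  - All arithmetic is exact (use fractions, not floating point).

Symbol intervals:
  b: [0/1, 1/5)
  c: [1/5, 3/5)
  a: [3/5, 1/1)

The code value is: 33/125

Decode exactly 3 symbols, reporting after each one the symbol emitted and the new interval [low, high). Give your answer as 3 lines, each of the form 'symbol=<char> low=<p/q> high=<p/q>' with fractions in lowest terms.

Answer: symbol=c low=1/5 high=3/5
symbol=b low=1/5 high=7/25
symbol=a low=31/125 high=7/25

Derivation:
Step 1: interval [0/1, 1/1), width = 1/1 - 0/1 = 1/1
  'b': [0/1 + 1/1*0/1, 0/1 + 1/1*1/5) = [0/1, 1/5)
  'c': [0/1 + 1/1*1/5, 0/1 + 1/1*3/5) = [1/5, 3/5) <- contains code 33/125
  'a': [0/1 + 1/1*3/5, 0/1 + 1/1*1/1) = [3/5, 1/1)
  emit 'c', narrow to [1/5, 3/5)
Step 2: interval [1/5, 3/5), width = 3/5 - 1/5 = 2/5
  'b': [1/5 + 2/5*0/1, 1/5 + 2/5*1/5) = [1/5, 7/25) <- contains code 33/125
  'c': [1/5 + 2/5*1/5, 1/5 + 2/5*3/5) = [7/25, 11/25)
  'a': [1/5 + 2/5*3/5, 1/5 + 2/5*1/1) = [11/25, 3/5)
  emit 'b', narrow to [1/5, 7/25)
Step 3: interval [1/5, 7/25), width = 7/25 - 1/5 = 2/25
  'b': [1/5 + 2/25*0/1, 1/5 + 2/25*1/5) = [1/5, 27/125)
  'c': [1/5 + 2/25*1/5, 1/5 + 2/25*3/5) = [27/125, 31/125)
  'a': [1/5 + 2/25*3/5, 1/5 + 2/25*1/1) = [31/125, 7/25) <- contains code 33/125
  emit 'a', narrow to [31/125, 7/25)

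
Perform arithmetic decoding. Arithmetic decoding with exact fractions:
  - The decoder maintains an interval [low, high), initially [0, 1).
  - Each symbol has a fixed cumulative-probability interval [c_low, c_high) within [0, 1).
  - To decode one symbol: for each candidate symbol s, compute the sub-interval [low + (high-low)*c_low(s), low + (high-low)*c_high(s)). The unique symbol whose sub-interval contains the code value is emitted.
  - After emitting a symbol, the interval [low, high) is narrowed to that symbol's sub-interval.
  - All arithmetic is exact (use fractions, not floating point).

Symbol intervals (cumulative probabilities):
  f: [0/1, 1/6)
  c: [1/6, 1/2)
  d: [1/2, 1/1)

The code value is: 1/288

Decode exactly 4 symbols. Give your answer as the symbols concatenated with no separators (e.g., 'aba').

Answer: fffd

Derivation:
Step 1: interval [0/1, 1/1), width = 1/1 - 0/1 = 1/1
  'f': [0/1 + 1/1*0/1, 0/1 + 1/1*1/6) = [0/1, 1/6) <- contains code 1/288
  'c': [0/1 + 1/1*1/6, 0/1 + 1/1*1/2) = [1/6, 1/2)
  'd': [0/1 + 1/1*1/2, 0/1 + 1/1*1/1) = [1/2, 1/1)
  emit 'f', narrow to [0/1, 1/6)
Step 2: interval [0/1, 1/6), width = 1/6 - 0/1 = 1/6
  'f': [0/1 + 1/6*0/1, 0/1 + 1/6*1/6) = [0/1, 1/36) <- contains code 1/288
  'c': [0/1 + 1/6*1/6, 0/1 + 1/6*1/2) = [1/36, 1/12)
  'd': [0/1 + 1/6*1/2, 0/1 + 1/6*1/1) = [1/12, 1/6)
  emit 'f', narrow to [0/1, 1/36)
Step 3: interval [0/1, 1/36), width = 1/36 - 0/1 = 1/36
  'f': [0/1 + 1/36*0/1, 0/1 + 1/36*1/6) = [0/1, 1/216) <- contains code 1/288
  'c': [0/1 + 1/36*1/6, 0/1 + 1/36*1/2) = [1/216, 1/72)
  'd': [0/1 + 1/36*1/2, 0/1 + 1/36*1/1) = [1/72, 1/36)
  emit 'f', narrow to [0/1, 1/216)
Step 4: interval [0/1, 1/216), width = 1/216 - 0/1 = 1/216
  'f': [0/1 + 1/216*0/1, 0/1 + 1/216*1/6) = [0/1, 1/1296)
  'c': [0/1 + 1/216*1/6, 0/1 + 1/216*1/2) = [1/1296, 1/432)
  'd': [0/1 + 1/216*1/2, 0/1 + 1/216*1/1) = [1/432, 1/216) <- contains code 1/288
  emit 'd', narrow to [1/432, 1/216)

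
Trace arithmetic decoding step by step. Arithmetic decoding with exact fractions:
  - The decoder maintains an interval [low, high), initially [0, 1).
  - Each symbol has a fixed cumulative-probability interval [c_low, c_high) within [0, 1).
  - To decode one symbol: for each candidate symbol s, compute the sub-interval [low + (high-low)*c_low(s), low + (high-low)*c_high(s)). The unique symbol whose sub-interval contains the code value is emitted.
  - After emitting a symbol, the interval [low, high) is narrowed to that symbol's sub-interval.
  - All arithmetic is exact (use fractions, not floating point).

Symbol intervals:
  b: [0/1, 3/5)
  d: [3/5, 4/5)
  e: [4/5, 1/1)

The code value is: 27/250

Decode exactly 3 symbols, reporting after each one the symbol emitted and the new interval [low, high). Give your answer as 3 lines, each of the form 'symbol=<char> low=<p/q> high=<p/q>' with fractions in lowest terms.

Answer: symbol=b low=0/1 high=3/5
symbol=b low=0/1 high=9/25
symbol=b low=0/1 high=27/125

Derivation:
Step 1: interval [0/1, 1/1), width = 1/1 - 0/1 = 1/1
  'b': [0/1 + 1/1*0/1, 0/1 + 1/1*3/5) = [0/1, 3/5) <- contains code 27/250
  'd': [0/1 + 1/1*3/5, 0/1 + 1/1*4/5) = [3/5, 4/5)
  'e': [0/1 + 1/1*4/5, 0/1 + 1/1*1/1) = [4/5, 1/1)
  emit 'b', narrow to [0/1, 3/5)
Step 2: interval [0/1, 3/5), width = 3/5 - 0/1 = 3/5
  'b': [0/1 + 3/5*0/1, 0/1 + 3/5*3/5) = [0/1, 9/25) <- contains code 27/250
  'd': [0/1 + 3/5*3/5, 0/1 + 3/5*4/5) = [9/25, 12/25)
  'e': [0/1 + 3/5*4/5, 0/1 + 3/5*1/1) = [12/25, 3/5)
  emit 'b', narrow to [0/1, 9/25)
Step 3: interval [0/1, 9/25), width = 9/25 - 0/1 = 9/25
  'b': [0/1 + 9/25*0/1, 0/1 + 9/25*3/5) = [0/1, 27/125) <- contains code 27/250
  'd': [0/1 + 9/25*3/5, 0/1 + 9/25*4/5) = [27/125, 36/125)
  'e': [0/1 + 9/25*4/5, 0/1 + 9/25*1/1) = [36/125, 9/25)
  emit 'b', narrow to [0/1, 27/125)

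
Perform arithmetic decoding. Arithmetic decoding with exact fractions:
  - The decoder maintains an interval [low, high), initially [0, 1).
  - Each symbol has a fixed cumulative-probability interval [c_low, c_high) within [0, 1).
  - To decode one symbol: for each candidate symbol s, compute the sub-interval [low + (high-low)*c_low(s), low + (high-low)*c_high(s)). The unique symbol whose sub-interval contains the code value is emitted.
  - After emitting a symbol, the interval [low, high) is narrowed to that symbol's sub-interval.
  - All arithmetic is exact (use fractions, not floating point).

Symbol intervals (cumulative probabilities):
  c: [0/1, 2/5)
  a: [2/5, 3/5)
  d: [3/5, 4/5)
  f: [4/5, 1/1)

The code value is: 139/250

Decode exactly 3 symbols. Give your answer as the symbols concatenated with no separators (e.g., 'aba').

Answer: adf

Derivation:
Step 1: interval [0/1, 1/1), width = 1/1 - 0/1 = 1/1
  'c': [0/1 + 1/1*0/1, 0/1 + 1/1*2/5) = [0/1, 2/5)
  'a': [0/1 + 1/1*2/5, 0/1 + 1/1*3/5) = [2/5, 3/5) <- contains code 139/250
  'd': [0/1 + 1/1*3/5, 0/1 + 1/1*4/5) = [3/5, 4/5)
  'f': [0/1 + 1/1*4/5, 0/1 + 1/1*1/1) = [4/5, 1/1)
  emit 'a', narrow to [2/5, 3/5)
Step 2: interval [2/5, 3/5), width = 3/5 - 2/5 = 1/5
  'c': [2/5 + 1/5*0/1, 2/5 + 1/5*2/5) = [2/5, 12/25)
  'a': [2/5 + 1/5*2/5, 2/5 + 1/5*3/5) = [12/25, 13/25)
  'd': [2/5 + 1/5*3/5, 2/5 + 1/5*4/5) = [13/25, 14/25) <- contains code 139/250
  'f': [2/5 + 1/5*4/5, 2/5 + 1/5*1/1) = [14/25, 3/5)
  emit 'd', narrow to [13/25, 14/25)
Step 3: interval [13/25, 14/25), width = 14/25 - 13/25 = 1/25
  'c': [13/25 + 1/25*0/1, 13/25 + 1/25*2/5) = [13/25, 67/125)
  'a': [13/25 + 1/25*2/5, 13/25 + 1/25*3/5) = [67/125, 68/125)
  'd': [13/25 + 1/25*3/5, 13/25 + 1/25*4/5) = [68/125, 69/125)
  'f': [13/25 + 1/25*4/5, 13/25 + 1/25*1/1) = [69/125, 14/25) <- contains code 139/250
  emit 'f', narrow to [69/125, 14/25)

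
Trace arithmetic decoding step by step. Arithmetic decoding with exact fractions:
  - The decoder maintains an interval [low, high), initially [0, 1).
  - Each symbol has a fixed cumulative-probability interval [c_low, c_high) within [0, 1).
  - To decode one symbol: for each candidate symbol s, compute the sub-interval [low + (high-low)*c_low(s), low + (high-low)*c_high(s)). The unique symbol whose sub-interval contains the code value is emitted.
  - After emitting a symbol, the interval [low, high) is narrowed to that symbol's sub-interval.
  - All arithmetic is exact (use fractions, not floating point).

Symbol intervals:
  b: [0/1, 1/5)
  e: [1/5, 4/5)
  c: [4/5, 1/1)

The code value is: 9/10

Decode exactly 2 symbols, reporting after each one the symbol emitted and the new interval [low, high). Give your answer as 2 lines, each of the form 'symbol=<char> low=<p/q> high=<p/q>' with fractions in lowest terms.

Step 1: interval [0/1, 1/1), width = 1/1 - 0/1 = 1/1
  'b': [0/1 + 1/1*0/1, 0/1 + 1/1*1/5) = [0/1, 1/5)
  'e': [0/1 + 1/1*1/5, 0/1 + 1/1*4/5) = [1/5, 4/5)
  'c': [0/1 + 1/1*4/5, 0/1 + 1/1*1/1) = [4/5, 1/1) <- contains code 9/10
  emit 'c', narrow to [4/5, 1/1)
Step 2: interval [4/5, 1/1), width = 1/1 - 4/5 = 1/5
  'b': [4/5 + 1/5*0/1, 4/5 + 1/5*1/5) = [4/5, 21/25)
  'e': [4/5 + 1/5*1/5, 4/5 + 1/5*4/5) = [21/25, 24/25) <- contains code 9/10
  'c': [4/5 + 1/5*4/5, 4/5 + 1/5*1/1) = [24/25, 1/1)
  emit 'e', narrow to [21/25, 24/25)

Answer: symbol=c low=4/5 high=1/1
symbol=e low=21/25 high=24/25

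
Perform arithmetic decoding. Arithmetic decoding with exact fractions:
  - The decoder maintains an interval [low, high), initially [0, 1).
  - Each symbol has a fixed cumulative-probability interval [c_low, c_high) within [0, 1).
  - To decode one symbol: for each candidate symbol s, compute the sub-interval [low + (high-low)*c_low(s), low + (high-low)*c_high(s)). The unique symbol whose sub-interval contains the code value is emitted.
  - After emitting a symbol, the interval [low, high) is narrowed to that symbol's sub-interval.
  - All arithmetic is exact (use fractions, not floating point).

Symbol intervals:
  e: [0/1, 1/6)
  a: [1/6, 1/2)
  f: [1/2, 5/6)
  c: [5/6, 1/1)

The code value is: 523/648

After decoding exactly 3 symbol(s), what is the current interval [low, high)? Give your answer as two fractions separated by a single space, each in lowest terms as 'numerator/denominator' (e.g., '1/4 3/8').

Answer: 29/36 89/108

Derivation:
Step 1: interval [0/1, 1/1), width = 1/1 - 0/1 = 1/1
  'e': [0/1 + 1/1*0/1, 0/1 + 1/1*1/6) = [0/1, 1/6)
  'a': [0/1 + 1/1*1/6, 0/1 + 1/1*1/2) = [1/6, 1/2)
  'f': [0/1 + 1/1*1/2, 0/1 + 1/1*5/6) = [1/2, 5/6) <- contains code 523/648
  'c': [0/1 + 1/1*5/6, 0/1 + 1/1*1/1) = [5/6, 1/1)
  emit 'f', narrow to [1/2, 5/6)
Step 2: interval [1/2, 5/6), width = 5/6 - 1/2 = 1/3
  'e': [1/2 + 1/3*0/1, 1/2 + 1/3*1/6) = [1/2, 5/9)
  'a': [1/2 + 1/3*1/6, 1/2 + 1/3*1/2) = [5/9, 2/3)
  'f': [1/2 + 1/3*1/2, 1/2 + 1/3*5/6) = [2/3, 7/9)
  'c': [1/2 + 1/3*5/6, 1/2 + 1/3*1/1) = [7/9, 5/6) <- contains code 523/648
  emit 'c', narrow to [7/9, 5/6)
Step 3: interval [7/9, 5/6), width = 5/6 - 7/9 = 1/18
  'e': [7/9 + 1/18*0/1, 7/9 + 1/18*1/6) = [7/9, 85/108)
  'a': [7/9 + 1/18*1/6, 7/9 + 1/18*1/2) = [85/108, 29/36)
  'f': [7/9 + 1/18*1/2, 7/9 + 1/18*5/6) = [29/36, 89/108) <- contains code 523/648
  'c': [7/9 + 1/18*5/6, 7/9 + 1/18*1/1) = [89/108, 5/6)
  emit 'f', narrow to [29/36, 89/108)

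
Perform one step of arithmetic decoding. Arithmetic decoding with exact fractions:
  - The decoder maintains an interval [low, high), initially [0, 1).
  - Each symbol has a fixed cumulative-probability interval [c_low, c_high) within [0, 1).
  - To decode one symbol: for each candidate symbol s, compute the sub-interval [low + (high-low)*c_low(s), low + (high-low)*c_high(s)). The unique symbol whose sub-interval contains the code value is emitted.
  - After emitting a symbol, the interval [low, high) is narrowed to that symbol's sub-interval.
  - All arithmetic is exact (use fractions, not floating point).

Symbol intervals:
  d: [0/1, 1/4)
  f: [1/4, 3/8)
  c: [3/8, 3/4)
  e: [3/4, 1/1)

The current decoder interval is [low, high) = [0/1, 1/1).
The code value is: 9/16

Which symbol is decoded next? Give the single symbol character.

Answer: c

Derivation:
Interval width = high − low = 1/1 − 0/1 = 1/1
Scaled code = (code − low) / width = (9/16 − 0/1) / 1/1 = 9/16
  d: [0/1, 1/4) 
  f: [1/4, 3/8) 
  c: [3/8, 3/4) ← scaled code falls here ✓
  e: [3/4, 1/1) 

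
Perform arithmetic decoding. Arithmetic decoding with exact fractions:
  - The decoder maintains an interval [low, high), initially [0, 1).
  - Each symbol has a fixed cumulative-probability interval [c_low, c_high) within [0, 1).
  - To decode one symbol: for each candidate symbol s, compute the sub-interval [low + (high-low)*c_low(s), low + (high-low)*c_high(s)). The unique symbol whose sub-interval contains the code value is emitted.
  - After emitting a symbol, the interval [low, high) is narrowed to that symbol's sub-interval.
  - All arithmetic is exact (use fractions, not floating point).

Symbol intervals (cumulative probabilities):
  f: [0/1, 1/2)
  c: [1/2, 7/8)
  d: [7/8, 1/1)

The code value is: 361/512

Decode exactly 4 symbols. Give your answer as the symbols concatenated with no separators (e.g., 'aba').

Answer: ccff

Derivation:
Step 1: interval [0/1, 1/1), width = 1/1 - 0/1 = 1/1
  'f': [0/1 + 1/1*0/1, 0/1 + 1/1*1/2) = [0/1, 1/2)
  'c': [0/1 + 1/1*1/2, 0/1 + 1/1*7/8) = [1/2, 7/8) <- contains code 361/512
  'd': [0/1 + 1/1*7/8, 0/1 + 1/1*1/1) = [7/8, 1/1)
  emit 'c', narrow to [1/2, 7/8)
Step 2: interval [1/2, 7/8), width = 7/8 - 1/2 = 3/8
  'f': [1/2 + 3/8*0/1, 1/2 + 3/8*1/2) = [1/2, 11/16)
  'c': [1/2 + 3/8*1/2, 1/2 + 3/8*7/8) = [11/16, 53/64) <- contains code 361/512
  'd': [1/2 + 3/8*7/8, 1/2 + 3/8*1/1) = [53/64, 7/8)
  emit 'c', narrow to [11/16, 53/64)
Step 3: interval [11/16, 53/64), width = 53/64 - 11/16 = 9/64
  'f': [11/16 + 9/64*0/1, 11/16 + 9/64*1/2) = [11/16, 97/128) <- contains code 361/512
  'c': [11/16 + 9/64*1/2, 11/16 + 9/64*7/8) = [97/128, 415/512)
  'd': [11/16 + 9/64*7/8, 11/16 + 9/64*1/1) = [415/512, 53/64)
  emit 'f', narrow to [11/16, 97/128)
Step 4: interval [11/16, 97/128), width = 97/128 - 11/16 = 9/128
  'f': [11/16 + 9/128*0/1, 11/16 + 9/128*1/2) = [11/16, 185/256) <- contains code 361/512
  'c': [11/16 + 9/128*1/2, 11/16 + 9/128*7/8) = [185/256, 767/1024)
  'd': [11/16 + 9/128*7/8, 11/16 + 9/128*1/1) = [767/1024, 97/128)
  emit 'f', narrow to [11/16, 185/256)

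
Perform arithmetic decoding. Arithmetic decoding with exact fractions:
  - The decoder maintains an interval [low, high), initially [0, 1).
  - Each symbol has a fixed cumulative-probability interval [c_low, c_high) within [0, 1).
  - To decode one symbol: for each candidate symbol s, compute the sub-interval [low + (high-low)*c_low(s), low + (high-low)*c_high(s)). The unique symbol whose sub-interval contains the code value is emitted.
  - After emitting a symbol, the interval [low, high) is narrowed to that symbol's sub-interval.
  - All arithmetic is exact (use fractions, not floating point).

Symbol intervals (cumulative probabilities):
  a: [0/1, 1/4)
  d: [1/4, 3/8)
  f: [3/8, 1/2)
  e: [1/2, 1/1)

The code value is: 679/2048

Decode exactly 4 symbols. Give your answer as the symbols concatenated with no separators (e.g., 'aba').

Step 1: interval [0/1, 1/1), width = 1/1 - 0/1 = 1/1
  'a': [0/1 + 1/1*0/1, 0/1 + 1/1*1/4) = [0/1, 1/4)
  'd': [0/1 + 1/1*1/4, 0/1 + 1/1*3/8) = [1/4, 3/8) <- contains code 679/2048
  'f': [0/1 + 1/1*3/8, 0/1 + 1/1*1/2) = [3/8, 1/2)
  'e': [0/1 + 1/1*1/2, 0/1 + 1/1*1/1) = [1/2, 1/1)
  emit 'd', narrow to [1/4, 3/8)
Step 2: interval [1/4, 3/8), width = 3/8 - 1/4 = 1/8
  'a': [1/4 + 1/8*0/1, 1/4 + 1/8*1/4) = [1/4, 9/32)
  'd': [1/4 + 1/8*1/4, 1/4 + 1/8*3/8) = [9/32, 19/64)
  'f': [1/4 + 1/8*3/8, 1/4 + 1/8*1/2) = [19/64, 5/16)
  'e': [1/4 + 1/8*1/2, 1/4 + 1/8*1/1) = [5/16, 3/8) <- contains code 679/2048
  emit 'e', narrow to [5/16, 3/8)
Step 3: interval [5/16, 3/8), width = 3/8 - 5/16 = 1/16
  'a': [5/16 + 1/16*0/1, 5/16 + 1/16*1/4) = [5/16, 21/64)
  'd': [5/16 + 1/16*1/4, 5/16 + 1/16*3/8) = [21/64, 43/128) <- contains code 679/2048
  'f': [5/16 + 1/16*3/8, 5/16 + 1/16*1/2) = [43/128, 11/32)
  'e': [5/16 + 1/16*1/2, 5/16 + 1/16*1/1) = [11/32, 3/8)
  emit 'd', narrow to [21/64, 43/128)
Step 4: interval [21/64, 43/128), width = 43/128 - 21/64 = 1/128
  'a': [21/64 + 1/128*0/1, 21/64 + 1/128*1/4) = [21/64, 169/512)
  'd': [21/64 + 1/128*1/4, 21/64 + 1/128*3/8) = [169/512, 339/1024)
  'f': [21/64 + 1/128*3/8, 21/64 + 1/128*1/2) = [339/1024, 85/256) <- contains code 679/2048
  'e': [21/64 + 1/128*1/2, 21/64 + 1/128*1/1) = [85/256, 43/128)
  emit 'f', narrow to [339/1024, 85/256)

Answer: dedf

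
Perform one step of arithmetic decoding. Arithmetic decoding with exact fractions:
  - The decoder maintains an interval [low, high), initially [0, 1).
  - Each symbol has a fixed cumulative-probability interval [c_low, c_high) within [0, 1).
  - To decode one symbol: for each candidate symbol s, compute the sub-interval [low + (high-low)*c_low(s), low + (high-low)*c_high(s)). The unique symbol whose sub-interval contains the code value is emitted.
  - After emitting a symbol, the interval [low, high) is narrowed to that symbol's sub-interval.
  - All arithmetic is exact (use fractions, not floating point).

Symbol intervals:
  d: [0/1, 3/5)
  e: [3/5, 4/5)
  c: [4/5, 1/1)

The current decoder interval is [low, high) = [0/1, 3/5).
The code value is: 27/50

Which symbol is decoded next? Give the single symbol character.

Answer: c

Derivation:
Interval width = high − low = 3/5 − 0/1 = 3/5
Scaled code = (code − low) / width = (27/50 − 0/1) / 3/5 = 9/10
  d: [0/1, 3/5) 
  e: [3/5, 4/5) 
  c: [4/5, 1/1) ← scaled code falls here ✓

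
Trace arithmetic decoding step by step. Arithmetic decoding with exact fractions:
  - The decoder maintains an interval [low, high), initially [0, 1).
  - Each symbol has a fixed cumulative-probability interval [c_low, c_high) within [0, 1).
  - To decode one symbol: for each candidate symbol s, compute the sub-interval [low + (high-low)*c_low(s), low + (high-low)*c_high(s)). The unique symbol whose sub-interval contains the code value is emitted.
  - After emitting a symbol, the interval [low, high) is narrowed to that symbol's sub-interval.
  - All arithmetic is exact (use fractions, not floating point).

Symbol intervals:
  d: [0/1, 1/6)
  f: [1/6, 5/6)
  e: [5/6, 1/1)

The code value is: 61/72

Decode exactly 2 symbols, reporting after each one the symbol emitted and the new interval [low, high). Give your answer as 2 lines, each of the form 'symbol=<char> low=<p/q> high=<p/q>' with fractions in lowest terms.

Step 1: interval [0/1, 1/1), width = 1/1 - 0/1 = 1/1
  'd': [0/1 + 1/1*0/1, 0/1 + 1/1*1/6) = [0/1, 1/6)
  'f': [0/1 + 1/1*1/6, 0/1 + 1/1*5/6) = [1/6, 5/6)
  'e': [0/1 + 1/1*5/6, 0/1 + 1/1*1/1) = [5/6, 1/1) <- contains code 61/72
  emit 'e', narrow to [5/6, 1/1)
Step 2: interval [5/6, 1/1), width = 1/1 - 5/6 = 1/6
  'd': [5/6 + 1/6*0/1, 5/6 + 1/6*1/6) = [5/6, 31/36) <- contains code 61/72
  'f': [5/6 + 1/6*1/6, 5/6 + 1/6*5/6) = [31/36, 35/36)
  'e': [5/6 + 1/6*5/6, 5/6 + 1/6*1/1) = [35/36, 1/1)
  emit 'd', narrow to [5/6, 31/36)

Answer: symbol=e low=5/6 high=1/1
symbol=d low=5/6 high=31/36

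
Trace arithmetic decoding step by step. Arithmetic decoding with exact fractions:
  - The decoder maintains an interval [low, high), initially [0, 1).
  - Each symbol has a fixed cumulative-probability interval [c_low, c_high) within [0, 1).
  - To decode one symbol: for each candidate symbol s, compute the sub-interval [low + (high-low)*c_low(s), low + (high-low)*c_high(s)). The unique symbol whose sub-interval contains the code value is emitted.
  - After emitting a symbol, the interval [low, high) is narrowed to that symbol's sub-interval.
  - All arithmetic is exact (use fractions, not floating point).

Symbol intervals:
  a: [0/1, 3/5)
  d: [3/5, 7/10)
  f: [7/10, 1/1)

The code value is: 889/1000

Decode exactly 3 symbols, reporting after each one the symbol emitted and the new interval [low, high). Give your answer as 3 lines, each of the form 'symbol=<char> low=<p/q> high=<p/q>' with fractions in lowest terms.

Answer: symbol=f low=7/10 high=1/1
symbol=d low=22/25 high=91/100
symbol=a low=22/25 high=449/500

Derivation:
Step 1: interval [0/1, 1/1), width = 1/1 - 0/1 = 1/1
  'a': [0/1 + 1/1*0/1, 0/1 + 1/1*3/5) = [0/1, 3/5)
  'd': [0/1 + 1/1*3/5, 0/1 + 1/1*7/10) = [3/5, 7/10)
  'f': [0/1 + 1/1*7/10, 0/1 + 1/1*1/1) = [7/10, 1/1) <- contains code 889/1000
  emit 'f', narrow to [7/10, 1/1)
Step 2: interval [7/10, 1/1), width = 1/1 - 7/10 = 3/10
  'a': [7/10 + 3/10*0/1, 7/10 + 3/10*3/5) = [7/10, 22/25)
  'd': [7/10 + 3/10*3/5, 7/10 + 3/10*7/10) = [22/25, 91/100) <- contains code 889/1000
  'f': [7/10 + 3/10*7/10, 7/10 + 3/10*1/1) = [91/100, 1/1)
  emit 'd', narrow to [22/25, 91/100)
Step 3: interval [22/25, 91/100), width = 91/100 - 22/25 = 3/100
  'a': [22/25 + 3/100*0/1, 22/25 + 3/100*3/5) = [22/25, 449/500) <- contains code 889/1000
  'd': [22/25 + 3/100*3/5, 22/25 + 3/100*7/10) = [449/500, 901/1000)
  'f': [22/25 + 3/100*7/10, 22/25 + 3/100*1/1) = [901/1000, 91/100)
  emit 'a', narrow to [22/25, 449/500)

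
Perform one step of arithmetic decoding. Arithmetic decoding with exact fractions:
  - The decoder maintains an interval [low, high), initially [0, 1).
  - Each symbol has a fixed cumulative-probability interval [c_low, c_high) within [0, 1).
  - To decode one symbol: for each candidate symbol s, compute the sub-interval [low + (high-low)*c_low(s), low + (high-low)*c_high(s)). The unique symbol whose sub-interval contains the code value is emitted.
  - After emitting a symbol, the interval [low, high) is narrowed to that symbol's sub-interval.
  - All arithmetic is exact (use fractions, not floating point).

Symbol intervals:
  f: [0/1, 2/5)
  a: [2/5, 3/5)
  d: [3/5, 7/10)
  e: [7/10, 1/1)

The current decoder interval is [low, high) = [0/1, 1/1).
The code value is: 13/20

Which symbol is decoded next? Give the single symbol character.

Interval width = high − low = 1/1 − 0/1 = 1/1
Scaled code = (code − low) / width = (13/20 − 0/1) / 1/1 = 13/20
  f: [0/1, 2/5) 
  a: [2/5, 3/5) 
  d: [3/5, 7/10) ← scaled code falls here ✓
  e: [7/10, 1/1) 

Answer: d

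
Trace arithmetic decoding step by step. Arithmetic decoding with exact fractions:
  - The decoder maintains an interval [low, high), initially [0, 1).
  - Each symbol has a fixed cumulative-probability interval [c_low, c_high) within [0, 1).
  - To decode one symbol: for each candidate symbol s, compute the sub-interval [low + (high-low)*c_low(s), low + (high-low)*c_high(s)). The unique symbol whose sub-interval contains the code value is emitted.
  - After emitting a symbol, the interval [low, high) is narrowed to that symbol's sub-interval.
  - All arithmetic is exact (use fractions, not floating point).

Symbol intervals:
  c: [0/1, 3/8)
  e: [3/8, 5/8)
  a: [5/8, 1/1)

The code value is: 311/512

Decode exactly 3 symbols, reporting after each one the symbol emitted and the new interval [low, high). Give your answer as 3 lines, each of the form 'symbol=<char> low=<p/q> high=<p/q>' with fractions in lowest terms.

Step 1: interval [0/1, 1/1), width = 1/1 - 0/1 = 1/1
  'c': [0/1 + 1/1*0/1, 0/1 + 1/1*3/8) = [0/1, 3/8)
  'e': [0/1 + 1/1*3/8, 0/1 + 1/1*5/8) = [3/8, 5/8) <- contains code 311/512
  'a': [0/1 + 1/1*5/8, 0/1 + 1/1*1/1) = [5/8, 1/1)
  emit 'e', narrow to [3/8, 5/8)
Step 2: interval [3/8, 5/8), width = 5/8 - 3/8 = 1/4
  'c': [3/8 + 1/4*0/1, 3/8 + 1/4*3/8) = [3/8, 15/32)
  'e': [3/8 + 1/4*3/8, 3/8 + 1/4*5/8) = [15/32, 17/32)
  'a': [3/8 + 1/4*5/8, 3/8 + 1/4*1/1) = [17/32, 5/8) <- contains code 311/512
  emit 'a', narrow to [17/32, 5/8)
Step 3: interval [17/32, 5/8), width = 5/8 - 17/32 = 3/32
  'c': [17/32 + 3/32*0/1, 17/32 + 3/32*3/8) = [17/32, 145/256)
  'e': [17/32 + 3/32*3/8, 17/32 + 3/32*5/8) = [145/256, 151/256)
  'a': [17/32 + 3/32*5/8, 17/32 + 3/32*1/1) = [151/256, 5/8) <- contains code 311/512
  emit 'a', narrow to [151/256, 5/8)

Answer: symbol=e low=3/8 high=5/8
symbol=a low=17/32 high=5/8
symbol=a low=151/256 high=5/8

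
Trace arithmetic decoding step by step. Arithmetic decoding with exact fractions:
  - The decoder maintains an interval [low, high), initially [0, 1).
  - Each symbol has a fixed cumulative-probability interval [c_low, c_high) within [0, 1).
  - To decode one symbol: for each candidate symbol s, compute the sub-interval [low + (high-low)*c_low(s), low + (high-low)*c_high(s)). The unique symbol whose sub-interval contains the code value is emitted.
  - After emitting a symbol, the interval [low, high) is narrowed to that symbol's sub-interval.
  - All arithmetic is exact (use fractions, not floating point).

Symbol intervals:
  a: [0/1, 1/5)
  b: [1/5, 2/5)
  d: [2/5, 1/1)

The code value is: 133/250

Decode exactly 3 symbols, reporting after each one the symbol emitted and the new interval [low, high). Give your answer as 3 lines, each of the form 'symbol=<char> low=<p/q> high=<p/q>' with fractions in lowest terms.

Answer: symbol=d low=2/5 high=1/1
symbol=b low=13/25 high=16/25
symbol=a low=13/25 high=68/125

Derivation:
Step 1: interval [0/1, 1/1), width = 1/1 - 0/1 = 1/1
  'a': [0/1 + 1/1*0/1, 0/1 + 1/1*1/5) = [0/1, 1/5)
  'b': [0/1 + 1/1*1/5, 0/1 + 1/1*2/5) = [1/5, 2/5)
  'd': [0/1 + 1/1*2/5, 0/1 + 1/1*1/1) = [2/5, 1/1) <- contains code 133/250
  emit 'd', narrow to [2/5, 1/1)
Step 2: interval [2/5, 1/1), width = 1/1 - 2/5 = 3/5
  'a': [2/5 + 3/5*0/1, 2/5 + 3/5*1/5) = [2/5, 13/25)
  'b': [2/5 + 3/5*1/5, 2/5 + 3/5*2/5) = [13/25, 16/25) <- contains code 133/250
  'd': [2/5 + 3/5*2/5, 2/5 + 3/5*1/1) = [16/25, 1/1)
  emit 'b', narrow to [13/25, 16/25)
Step 3: interval [13/25, 16/25), width = 16/25 - 13/25 = 3/25
  'a': [13/25 + 3/25*0/1, 13/25 + 3/25*1/5) = [13/25, 68/125) <- contains code 133/250
  'b': [13/25 + 3/25*1/5, 13/25 + 3/25*2/5) = [68/125, 71/125)
  'd': [13/25 + 3/25*2/5, 13/25 + 3/25*1/1) = [71/125, 16/25)
  emit 'a', narrow to [13/25, 68/125)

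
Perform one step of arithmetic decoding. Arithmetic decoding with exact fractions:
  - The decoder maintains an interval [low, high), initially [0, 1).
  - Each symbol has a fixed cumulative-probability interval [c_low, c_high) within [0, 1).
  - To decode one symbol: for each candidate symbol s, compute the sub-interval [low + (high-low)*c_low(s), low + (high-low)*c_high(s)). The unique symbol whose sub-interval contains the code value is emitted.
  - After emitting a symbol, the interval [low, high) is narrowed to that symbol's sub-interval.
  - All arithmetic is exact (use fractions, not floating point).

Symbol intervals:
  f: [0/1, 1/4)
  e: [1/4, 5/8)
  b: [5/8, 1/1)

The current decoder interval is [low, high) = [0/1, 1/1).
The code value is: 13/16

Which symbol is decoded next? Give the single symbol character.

Interval width = high − low = 1/1 − 0/1 = 1/1
Scaled code = (code − low) / width = (13/16 − 0/1) / 1/1 = 13/16
  f: [0/1, 1/4) 
  e: [1/4, 5/8) 
  b: [5/8, 1/1) ← scaled code falls here ✓

Answer: b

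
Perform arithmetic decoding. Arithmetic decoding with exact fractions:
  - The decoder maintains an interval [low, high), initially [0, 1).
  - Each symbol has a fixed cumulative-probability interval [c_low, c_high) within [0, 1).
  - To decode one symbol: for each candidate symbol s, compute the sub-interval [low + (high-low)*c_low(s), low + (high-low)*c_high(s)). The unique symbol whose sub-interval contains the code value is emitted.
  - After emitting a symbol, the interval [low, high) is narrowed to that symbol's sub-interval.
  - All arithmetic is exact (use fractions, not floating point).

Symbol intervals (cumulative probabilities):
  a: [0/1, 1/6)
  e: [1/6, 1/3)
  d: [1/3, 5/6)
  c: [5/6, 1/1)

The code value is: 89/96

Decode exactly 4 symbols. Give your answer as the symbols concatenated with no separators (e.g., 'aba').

Answer: cdde

Derivation:
Step 1: interval [0/1, 1/1), width = 1/1 - 0/1 = 1/1
  'a': [0/1 + 1/1*0/1, 0/1 + 1/1*1/6) = [0/1, 1/6)
  'e': [0/1 + 1/1*1/6, 0/1 + 1/1*1/3) = [1/6, 1/3)
  'd': [0/1 + 1/1*1/3, 0/1 + 1/1*5/6) = [1/3, 5/6)
  'c': [0/1 + 1/1*5/6, 0/1 + 1/1*1/1) = [5/6, 1/1) <- contains code 89/96
  emit 'c', narrow to [5/6, 1/1)
Step 2: interval [5/6, 1/1), width = 1/1 - 5/6 = 1/6
  'a': [5/6 + 1/6*0/1, 5/6 + 1/6*1/6) = [5/6, 31/36)
  'e': [5/6 + 1/6*1/6, 5/6 + 1/6*1/3) = [31/36, 8/9)
  'd': [5/6 + 1/6*1/3, 5/6 + 1/6*5/6) = [8/9, 35/36) <- contains code 89/96
  'c': [5/6 + 1/6*5/6, 5/6 + 1/6*1/1) = [35/36, 1/1)
  emit 'd', narrow to [8/9, 35/36)
Step 3: interval [8/9, 35/36), width = 35/36 - 8/9 = 1/12
  'a': [8/9 + 1/12*0/1, 8/9 + 1/12*1/6) = [8/9, 65/72)
  'e': [8/9 + 1/12*1/6, 8/9 + 1/12*1/3) = [65/72, 11/12)
  'd': [8/9 + 1/12*1/3, 8/9 + 1/12*5/6) = [11/12, 23/24) <- contains code 89/96
  'c': [8/9 + 1/12*5/6, 8/9 + 1/12*1/1) = [23/24, 35/36)
  emit 'd', narrow to [11/12, 23/24)
Step 4: interval [11/12, 23/24), width = 23/24 - 11/12 = 1/24
  'a': [11/12 + 1/24*0/1, 11/12 + 1/24*1/6) = [11/12, 133/144)
  'e': [11/12 + 1/24*1/6, 11/12 + 1/24*1/3) = [133/144, 67/72) <- contains code 89/96
  'd': [11/12 + 1/24*1/3, 11/12 + 1/24*5/6) = [67/72, 137/144)
  'c': [11/12 + 1/24*5/6, 11/12 + 1/24*1/1) = [137/144, 23/24)
  emit 'e', narrow to [133/144, 67/72)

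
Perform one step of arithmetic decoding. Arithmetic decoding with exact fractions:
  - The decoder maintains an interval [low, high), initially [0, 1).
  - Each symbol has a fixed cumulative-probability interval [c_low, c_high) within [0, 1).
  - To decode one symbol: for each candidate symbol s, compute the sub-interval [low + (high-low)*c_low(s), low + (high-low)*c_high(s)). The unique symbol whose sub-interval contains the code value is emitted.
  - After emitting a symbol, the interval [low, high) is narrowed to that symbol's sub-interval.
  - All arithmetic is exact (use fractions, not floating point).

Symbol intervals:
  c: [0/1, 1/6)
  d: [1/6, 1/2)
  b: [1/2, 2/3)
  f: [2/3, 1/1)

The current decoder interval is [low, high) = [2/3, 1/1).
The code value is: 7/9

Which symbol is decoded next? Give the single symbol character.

Interval width = high − low = 1/1 − 2/3 = 1/3
Scaled code = (code − low) / width = (7/9 − 2/3) / 1/3 = 1/3
  c: [0/1, 1/6) 
  d: [1/6, 1/2) ← scaled code falls here ✓
  b: [1/2, 2/3) 
  f: [2/3, 1/1) 

Answer: d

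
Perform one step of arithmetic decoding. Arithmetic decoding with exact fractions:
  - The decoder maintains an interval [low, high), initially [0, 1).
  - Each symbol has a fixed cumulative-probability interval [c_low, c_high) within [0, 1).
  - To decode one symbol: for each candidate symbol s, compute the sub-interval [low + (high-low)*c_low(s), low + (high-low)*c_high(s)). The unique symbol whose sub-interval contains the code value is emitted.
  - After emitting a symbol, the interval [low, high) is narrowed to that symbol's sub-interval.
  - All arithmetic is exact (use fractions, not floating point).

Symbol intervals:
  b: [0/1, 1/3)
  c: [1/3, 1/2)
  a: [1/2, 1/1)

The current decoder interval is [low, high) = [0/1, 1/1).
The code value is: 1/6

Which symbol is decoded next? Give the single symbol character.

Interval width = high − low = 1/1 − 0/1 = 1/1
Scaled code = (code − low) / width = (1/6 − 0/1) / 1/1 = 1/6
  b: [0/1, 1/3) ← scaled code falls here ✓
  c: [1/3, 1/2) 
  a: [1/2, 1/1) 

Answer: b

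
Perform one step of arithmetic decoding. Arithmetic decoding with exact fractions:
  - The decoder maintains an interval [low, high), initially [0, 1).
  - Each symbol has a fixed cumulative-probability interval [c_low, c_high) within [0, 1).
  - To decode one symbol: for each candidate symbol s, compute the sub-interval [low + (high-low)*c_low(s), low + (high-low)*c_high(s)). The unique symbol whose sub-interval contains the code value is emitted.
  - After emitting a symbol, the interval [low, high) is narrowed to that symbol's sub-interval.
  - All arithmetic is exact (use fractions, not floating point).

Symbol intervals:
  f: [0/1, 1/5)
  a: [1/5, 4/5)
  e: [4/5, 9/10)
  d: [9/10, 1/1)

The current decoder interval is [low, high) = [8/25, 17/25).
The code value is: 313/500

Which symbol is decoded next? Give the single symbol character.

Interval width = high − low = 17/25 − 8/25 = 9/25
Scaled code = (code − low) / width = (313/500 − 8/25) / 9/25 = 17/20
  f: [0/1, 1/5) 
  a: [1/5, 4/5) 
  e: [4/5, 9/10) ← scaled code falls here ✓
  d: [9/10, 1/1) 

Answer: e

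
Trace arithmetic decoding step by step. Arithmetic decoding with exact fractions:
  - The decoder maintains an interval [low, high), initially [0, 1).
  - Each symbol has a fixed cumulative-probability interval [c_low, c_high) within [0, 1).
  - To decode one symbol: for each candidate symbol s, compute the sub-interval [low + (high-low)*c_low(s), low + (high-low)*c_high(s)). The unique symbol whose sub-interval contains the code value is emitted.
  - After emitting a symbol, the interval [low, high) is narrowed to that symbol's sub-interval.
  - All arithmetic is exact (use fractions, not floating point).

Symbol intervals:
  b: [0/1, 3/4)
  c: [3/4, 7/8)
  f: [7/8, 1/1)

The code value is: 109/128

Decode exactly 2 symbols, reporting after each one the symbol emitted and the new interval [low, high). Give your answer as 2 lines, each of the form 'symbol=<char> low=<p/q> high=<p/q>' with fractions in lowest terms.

Step 1: interval [0/1, 1/1), width = 1/1 - 0/1 = 1/1
  'b': [0/1 + 1/1*0/1, 0/1 + 1/1*3/4) = [0/1, 3/4)
  'c': [0/1 + 1/1*3/4, 0/1 + 1/1*7/8) = [3/4, 7/8) <- contains code 109/128
  'f': [0/1 + 1/1*7/8, 0/1 + 1/1*1/1) = [7/8, 1/1)
  emit 'c', narrow to [3/4, 7/8)
Step 2: interval [3/4, 7/8), width = 7/8 - 3/4 = 1/8
  'b': [3/4 + 1/8*0/1, 3/4 + 1/8*3/4) = [3/4, 27/32)
  'c': [3/4 + 1/8*3/4, 3/4 + 1/8*7/8) = [27/32, 55/64) <- contains code 109/128
  'f': [3/4 + 1/8*7/8, 3/4 + 1/8*1/1) = [55/64, 7/8)
  emit 'c', narrow to [27/32, 55/64)

Answer: symbol=c low=3/4 high=7/8
symbol=c low=27/32 high=55/64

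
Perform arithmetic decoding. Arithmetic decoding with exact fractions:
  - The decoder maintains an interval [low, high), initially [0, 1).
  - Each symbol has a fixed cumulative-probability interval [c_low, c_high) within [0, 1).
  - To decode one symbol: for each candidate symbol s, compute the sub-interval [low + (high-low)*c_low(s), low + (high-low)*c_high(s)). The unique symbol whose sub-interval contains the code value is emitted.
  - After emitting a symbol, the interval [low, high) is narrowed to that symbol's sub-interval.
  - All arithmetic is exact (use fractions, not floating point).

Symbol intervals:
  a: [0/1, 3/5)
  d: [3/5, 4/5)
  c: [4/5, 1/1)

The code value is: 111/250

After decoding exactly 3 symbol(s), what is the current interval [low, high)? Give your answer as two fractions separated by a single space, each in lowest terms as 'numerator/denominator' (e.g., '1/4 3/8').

Step 1: interval [0/1, 1/1), width = 1/1 - 0/1 = 1/1
  'a': [0/1 + 1/1*0/1, 0/1 + 1/1*3/5) = [0/1, 3/5) <- contains code 111/250
  'd': [0/1 + 1/1*3/5, 0/1 + 1/1*4/5) = [3/5, 4/5)
  'c': [0/1 + 1/1*4/5, 0/1 + 1/1*1/1) = [4/5, 1/1)
  emit 'a', narrow to [0/1, 3/5)
Step 2: interval [0/1, 3/5), width = 3/5 - 0/1 = 3/5
  'a': [0/1 + 3/5*0/1, 0/1 + 3/5*3/5) = [0/1, 9/25)
  'd': [0/1 + 3/5*3/5, 0/1 + 3/5*4/5) = [9/25, 12/25) <- contains code 111/250
  'c': [0/1 + 3/5*4/5, 0/1 + 3/5*1/1) = [12/25, 3/5)
  emit 'd', narrow to [9/25, 12/25)
Step 3: interval [9/25, 12/25), width = 12/25 - 9/25 = 3/25
  'a': [9/25 + 3/25*0/1, 9/25 + 3/25*3/5) = [9/25, 54/125)
  'd': [9/25 + 3/25*3/5, 9/25 + 3/25*4/5) = [54/125, 57/125) <- contains code 111/250
  'c': [9/25 + 3/25*4/5, 9/25 + 3/25*1/1) = [57/125, 12/25)
  emit 'd', narrow to [54/125, 57/125)

Answer: 54/125 57/125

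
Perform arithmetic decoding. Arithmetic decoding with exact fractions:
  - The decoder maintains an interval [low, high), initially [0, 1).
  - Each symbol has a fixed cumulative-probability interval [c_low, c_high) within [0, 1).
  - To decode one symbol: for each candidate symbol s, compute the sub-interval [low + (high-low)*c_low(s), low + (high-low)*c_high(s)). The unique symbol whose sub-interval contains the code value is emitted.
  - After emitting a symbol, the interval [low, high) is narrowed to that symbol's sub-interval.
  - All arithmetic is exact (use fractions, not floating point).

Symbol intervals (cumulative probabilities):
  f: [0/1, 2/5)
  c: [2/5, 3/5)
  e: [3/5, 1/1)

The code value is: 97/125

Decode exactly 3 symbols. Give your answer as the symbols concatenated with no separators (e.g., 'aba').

Step 1: interval [0/1, 1/1), width = 1/1 - 0/1 = 1/1
  'f': [0/1 + 1/1*0/1, 0/1 + 1/1*2/5) = [0/1, 2/5)
  'c': [0/1 + 1/1*2/5, 0/1 + 1/1*3/5) = [2/5, 3/5)
  'e': [0/1 + 1/1*3/5, 0/1 + 1/1*1/1) = [3/5, 1/1) <- contains code 97/125
  emit 'e', narrow to [3/5, 1/1)
Step 2: interval [3/5, 1/1), width = 1/1 - 3/5 = 2/5
  'f': [3/5 + 2/5*0/1, 3/5 + 2/5*2/5) = [3/5, 19/25)
  'c': [3/5 + 2/5*2/5, 3/5 + 2/5*3/5) = [19/25, 21/25) <- contains code 97/125
  'e': [3/5 + 2/5*3/5, 3/5 + 2/5*1/1) = [21/25, 1/1)
  emit 'c', narrow to [19/25, 21/25)
Step 3: interval [19/25, 21/25), width = 21/25 - 19/25 = 2/25
  'f': [19/25 + 2/25*0/1, 19/25 + 2/25*2/5) = [19/25, 99/125) <- contains code 97/125
  'c': [19/25 + 2/25*2/5, 19/25 + 2/25*3/5) = [99/125, 101/125)
  'e': [19/25 + 2/25*3/5, 19/25 + 2/25*1/1) = [101/125, 21/25)
  emit 'f', narrow to [19/25, 99/125)

Answer: ecf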